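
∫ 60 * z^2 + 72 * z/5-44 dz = 20*z^3 + 36*z^2/5 - 44*z + C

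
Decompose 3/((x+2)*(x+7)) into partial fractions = -3/(5*(x + 7)) + 3/(5*(x + 2))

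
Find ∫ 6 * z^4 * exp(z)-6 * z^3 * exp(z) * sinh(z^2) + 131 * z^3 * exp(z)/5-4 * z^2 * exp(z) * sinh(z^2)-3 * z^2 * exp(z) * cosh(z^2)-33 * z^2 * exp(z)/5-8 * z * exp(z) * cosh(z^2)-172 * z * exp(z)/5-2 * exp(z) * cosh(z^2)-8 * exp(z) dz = -z*(3*z + 2)*(-10*z^2 + 3*z + 5*cosh(z^2) + 20)*exp(z)/5 + C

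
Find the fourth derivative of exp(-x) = exp(-x)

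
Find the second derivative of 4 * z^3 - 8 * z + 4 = 24*z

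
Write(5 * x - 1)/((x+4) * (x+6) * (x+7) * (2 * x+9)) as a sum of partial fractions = 188/(15*(2*x + 9)) + 12/(5*(x + 7)) - 31/(6*(x + 6)) - 7/(2*(x + 4))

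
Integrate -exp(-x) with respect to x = exp(-x) + C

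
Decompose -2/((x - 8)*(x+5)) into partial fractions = 2/(13*(x + 5)) - 2/(13*(x - 8))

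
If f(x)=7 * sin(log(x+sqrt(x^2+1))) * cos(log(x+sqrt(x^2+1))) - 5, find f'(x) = 7*(x + sqrt(x^2 + 1))*cos(2*log(x + sqrt(x^2 + 1)))/(x^2 + x*sqrt(x^2 + 1) + 1)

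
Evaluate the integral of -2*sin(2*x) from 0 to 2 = -1 + cos(4)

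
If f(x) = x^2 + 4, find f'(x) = 2*x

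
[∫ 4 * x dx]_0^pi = 2*pi^2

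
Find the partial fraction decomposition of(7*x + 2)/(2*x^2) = 7/(2*x) + x^(-2)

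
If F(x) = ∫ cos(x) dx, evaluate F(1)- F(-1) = 2*sin(1)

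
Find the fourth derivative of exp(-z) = exp(-z)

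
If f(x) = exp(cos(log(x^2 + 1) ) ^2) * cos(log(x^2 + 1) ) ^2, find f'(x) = -E*x*(3*sin(2*log(x^2 + 1)) + sin(4*log(x^2 + 1))/2)*exp(cos(2*log(x^2 + 1))/2 - 1/2)/(x^2 + 1)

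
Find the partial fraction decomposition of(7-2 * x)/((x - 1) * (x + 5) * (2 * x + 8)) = 17/(12*(x + 5)) - 3/(2*(x + 4)) + 1/(12*(x - 1))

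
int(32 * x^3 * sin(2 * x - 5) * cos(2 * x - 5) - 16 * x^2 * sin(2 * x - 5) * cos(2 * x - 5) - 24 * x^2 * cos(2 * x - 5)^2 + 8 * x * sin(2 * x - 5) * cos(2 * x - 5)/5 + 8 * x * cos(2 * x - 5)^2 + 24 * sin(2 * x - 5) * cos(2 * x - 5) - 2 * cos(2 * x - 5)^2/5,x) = (-8*x^3 + 4*x^2 - 2*x/5 - 6)*cos(2*x - 5)^2 + C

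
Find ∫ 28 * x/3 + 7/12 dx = 14*x^2/3 + 7*x/12 + C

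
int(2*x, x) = x^2 + C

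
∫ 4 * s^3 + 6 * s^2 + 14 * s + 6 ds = s^4 + 2*s^3 + 7*s^2 + 6*s + C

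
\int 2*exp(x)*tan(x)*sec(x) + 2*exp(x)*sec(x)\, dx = 2*exp(x)*sec(x) + C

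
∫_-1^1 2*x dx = 0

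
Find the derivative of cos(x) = -sin(x)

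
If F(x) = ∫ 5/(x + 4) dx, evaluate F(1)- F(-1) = -5*log(3) + 5*log(5)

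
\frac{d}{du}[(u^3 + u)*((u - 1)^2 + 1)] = 5*u^4 - 8*u^3 + 9*u^2 - 4*u + 2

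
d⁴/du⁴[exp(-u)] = exp(-u)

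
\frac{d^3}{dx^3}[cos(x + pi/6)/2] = sin(x + pi/6)/2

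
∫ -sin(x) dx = cos(x) + C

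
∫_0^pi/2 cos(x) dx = 1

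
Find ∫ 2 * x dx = x^2 + C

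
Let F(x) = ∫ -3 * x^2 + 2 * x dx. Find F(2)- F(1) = -4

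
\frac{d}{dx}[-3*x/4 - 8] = -3/4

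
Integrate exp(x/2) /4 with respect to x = exp(x/2)/2 + C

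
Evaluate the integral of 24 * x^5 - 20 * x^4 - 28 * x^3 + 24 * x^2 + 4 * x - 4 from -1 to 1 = 0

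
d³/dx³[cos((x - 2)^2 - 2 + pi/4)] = 8*x^3*sin(x^2 - 4*x + pi/4 + 2) - 48*x^2*sin(x^2 - 4*x + pi/4 + 2) + 96*x*sin(x^2 - 4*x + pi/4 + 2) - 12*x*cos(x^2 - 4*x + pi/4 + 2) - 64*sin(x^2 - 4*x + pi/4 + 2) + 24*cos(x^2 - 4*x + pi/4 + 2)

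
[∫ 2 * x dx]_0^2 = 4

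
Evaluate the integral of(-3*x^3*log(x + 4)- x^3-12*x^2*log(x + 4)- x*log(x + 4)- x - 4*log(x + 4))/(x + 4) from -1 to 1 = -2*log(5) - 2*log(3)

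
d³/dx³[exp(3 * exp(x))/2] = 3*exp(x + 3*exp(x))/2 + 27*exp(2*x + 3*exp(x))/2 + 27*exp(3*x + 3*exp(x))/2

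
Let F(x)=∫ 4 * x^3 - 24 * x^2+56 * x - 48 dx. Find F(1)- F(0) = -27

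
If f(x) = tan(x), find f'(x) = cos(x)^(-2)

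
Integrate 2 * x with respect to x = x^2 + C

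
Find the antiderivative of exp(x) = exp(x) + C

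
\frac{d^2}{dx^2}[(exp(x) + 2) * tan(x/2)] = exp(x)*tan(x/2)^3/2 + exp(x)*tan(x/2)^2 + 3*exp(x)*tan(x/2)/2 + exp(x) + tan(x/2)^3 + tan(x/2)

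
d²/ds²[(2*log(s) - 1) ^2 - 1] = (12 - 8*log(s))/s^2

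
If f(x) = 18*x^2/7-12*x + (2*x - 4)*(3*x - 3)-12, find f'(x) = 120*x/7 - 30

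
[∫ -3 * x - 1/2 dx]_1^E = E*(-3*E - 1)/2 + 2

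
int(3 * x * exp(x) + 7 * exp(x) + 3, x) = (3*x + 4)*(exp(x) + 1) + C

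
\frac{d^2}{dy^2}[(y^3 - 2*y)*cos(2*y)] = -4*y^3*cos(2*y) - 12*y^2*sin(2*y) + 14*y*cos(2*y) + 8*sin(2*y)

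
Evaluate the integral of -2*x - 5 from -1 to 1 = -10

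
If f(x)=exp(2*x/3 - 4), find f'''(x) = 8*exp(2*x/3 - 4)/27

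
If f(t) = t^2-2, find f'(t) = 2*t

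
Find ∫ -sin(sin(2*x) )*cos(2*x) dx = cos(sin(2*x))/2 + C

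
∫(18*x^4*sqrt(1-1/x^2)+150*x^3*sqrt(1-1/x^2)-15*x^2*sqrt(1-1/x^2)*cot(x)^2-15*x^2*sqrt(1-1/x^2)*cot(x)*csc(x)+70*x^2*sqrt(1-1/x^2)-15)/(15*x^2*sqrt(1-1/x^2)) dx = 2*x^3/5 + 5*x^2 + 17*x/3 + cot(x) + acsc(x) + csc(x) + C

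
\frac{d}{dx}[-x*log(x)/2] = -log(x)/2 - 1/2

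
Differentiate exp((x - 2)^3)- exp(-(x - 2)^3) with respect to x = (3*x^2*exp(2*x^3 - 12*x^2 + 24*x - 16) + 3*x^2 - 12*x*exp(2*x^3 - 12*x^2 + 24*x - 16) - 12*x + 12*exp(2*x^3 - 12*x^2 + 24*x - 16) + 12)*exp(-x^3 + 6*x^2 - 12*x + 8)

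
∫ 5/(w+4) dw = 5*log(w + 4) + C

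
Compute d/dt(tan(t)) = cos(t)^(-2)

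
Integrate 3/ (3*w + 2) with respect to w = log(-3*w - 2) + C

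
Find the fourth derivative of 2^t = 2^t*log(2)^4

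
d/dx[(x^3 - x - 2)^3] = 9*x^8 - 21*x^6 - 36*x^5 + 15*x^4 + 48*x^3 + 33*x^2 - 12*x - 12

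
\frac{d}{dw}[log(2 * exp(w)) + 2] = 1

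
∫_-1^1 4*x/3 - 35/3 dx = -70/3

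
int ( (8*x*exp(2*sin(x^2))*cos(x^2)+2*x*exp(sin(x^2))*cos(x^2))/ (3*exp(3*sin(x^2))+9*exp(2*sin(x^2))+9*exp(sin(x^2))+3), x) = (41*exp(2*sin(x^2)) + 74*exp(sin(x^2)) + 36)/(6*(exp(sin(x^2)) + 1)^2) + C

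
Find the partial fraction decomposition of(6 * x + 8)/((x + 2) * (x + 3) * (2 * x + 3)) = -4/(3*(2*x + 3)) - 10/(3*(x + 3)) + 4/(x + 2)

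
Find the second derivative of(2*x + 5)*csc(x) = (-2*x + 4*x/sin(x)^2 - 5 - 4*cos(x)/sin(x) + 10/sin(x)^2)/sin(x)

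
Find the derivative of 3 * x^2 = 6*x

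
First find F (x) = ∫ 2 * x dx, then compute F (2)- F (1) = 3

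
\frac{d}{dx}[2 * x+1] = 2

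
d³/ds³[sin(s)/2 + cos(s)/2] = sin(s)/2 - cos(s)/2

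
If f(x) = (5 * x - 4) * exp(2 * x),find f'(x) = 10*x*exp(2*x) - 3*exp(2*x)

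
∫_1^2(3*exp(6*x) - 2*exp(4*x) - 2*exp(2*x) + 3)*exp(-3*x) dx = -(E - exp(-1))^3 - E - exp(-2) + exp(-1) + exp(2) + (-exp(-2) + exp(2))^3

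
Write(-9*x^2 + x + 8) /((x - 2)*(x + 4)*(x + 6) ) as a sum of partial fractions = -161/(8*(x + 6)) + 35/(3*(x + 4)) - 13/(24*(x - 2))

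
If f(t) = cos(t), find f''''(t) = cos(t)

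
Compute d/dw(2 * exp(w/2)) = exp(w/2)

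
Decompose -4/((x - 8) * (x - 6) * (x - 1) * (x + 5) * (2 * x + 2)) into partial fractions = -1/(1716*(x + 5)) + 1/(252*(x + 1)) - 1/(210*(x - 1)) + 1/(385*(x - 6)) - 1/(819*(x - 8))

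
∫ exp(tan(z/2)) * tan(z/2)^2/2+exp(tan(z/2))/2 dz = exp(tan(z/2)) + C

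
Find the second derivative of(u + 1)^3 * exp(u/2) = u^3*exp(u/2)/4 + 15*u^2*exp(u/2)/4 + 51*u*exp(u/2)/4 + 37*exp(u/2)/4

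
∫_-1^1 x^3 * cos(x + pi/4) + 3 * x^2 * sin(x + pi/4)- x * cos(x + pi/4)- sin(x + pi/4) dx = 0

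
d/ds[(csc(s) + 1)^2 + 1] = -2*(1 + 1/sin(s))*cos(s)/sin(s)^2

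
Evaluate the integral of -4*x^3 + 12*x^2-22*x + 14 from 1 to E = -(1 + (-1 + E)^2)^2 - 3*(-1 + E)^2 + 1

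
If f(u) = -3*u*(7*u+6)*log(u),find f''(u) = (-42*u*log(u) - 63*u - 18)/u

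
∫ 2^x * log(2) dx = 2^x + C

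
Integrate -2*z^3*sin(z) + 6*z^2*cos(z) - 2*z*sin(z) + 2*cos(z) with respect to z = 2*z*(z^2 + 1)*cos(z) + C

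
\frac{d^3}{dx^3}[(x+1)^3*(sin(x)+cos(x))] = x^3*sin(x) - x^3*cos(x) - 6*x^2*sin(x) - 12*x^2*cos(x) - 33*x*sin(x) - 3*x*cos(x) - 20*sin(x) + 14*cos(x)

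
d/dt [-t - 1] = -1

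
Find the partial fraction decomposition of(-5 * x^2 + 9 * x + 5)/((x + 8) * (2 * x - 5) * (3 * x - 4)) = -73/(196*(3*x - 4)) - 5/(49*(2*x - 5)) - 129/(196*(x + 8))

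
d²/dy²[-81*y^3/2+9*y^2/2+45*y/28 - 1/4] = 9 - 243*y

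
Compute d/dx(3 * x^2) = 6*x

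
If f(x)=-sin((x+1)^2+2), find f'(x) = -2*(x + 1)*cos(x^2 + 2*x + 3)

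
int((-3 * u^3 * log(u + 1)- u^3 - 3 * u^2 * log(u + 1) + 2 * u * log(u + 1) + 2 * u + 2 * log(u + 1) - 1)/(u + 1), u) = (-u^3 + 2*u - 1)*log(u + 1) + C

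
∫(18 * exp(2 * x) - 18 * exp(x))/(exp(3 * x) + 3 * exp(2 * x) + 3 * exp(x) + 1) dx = 3*(-7*exp(2*x) - 20*exp(x) - 7)/(exp(2*x) + 2*exp(x) + 1) + C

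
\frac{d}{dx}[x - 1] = 1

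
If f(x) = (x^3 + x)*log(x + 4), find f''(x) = (6*x^3*log(x + 4) + 5*x^3 + 48*x^2*log(x + 4) + 24*x^2 + 96*x*log(x + 4) + x + 8)/(x^2 + 8*x + 16)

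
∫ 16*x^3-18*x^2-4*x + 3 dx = 4*x^4 - 6*x^3 - 2*x^2 + 3*x + C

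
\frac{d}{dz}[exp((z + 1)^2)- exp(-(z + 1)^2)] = (2*z*exp(2*z^2 + 4*z + 2) + 2*z + 2*exp(2*z^2 + 4*z + 2) + 2)*exp(-z^2 - 2*z - 1)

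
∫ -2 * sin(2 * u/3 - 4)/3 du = cos(2*u/3 - 4) + C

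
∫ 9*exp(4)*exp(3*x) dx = 3*exp(3*x + 4) + C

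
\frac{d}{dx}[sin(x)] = cos(x)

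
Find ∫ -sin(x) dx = cos(x) + C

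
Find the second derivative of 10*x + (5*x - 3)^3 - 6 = 750*x - 450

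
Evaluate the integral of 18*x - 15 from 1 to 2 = 12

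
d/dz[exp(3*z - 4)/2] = 3*exp(3*z - 4)/2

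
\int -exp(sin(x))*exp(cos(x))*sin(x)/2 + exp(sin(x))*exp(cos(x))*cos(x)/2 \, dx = exp(sqrt(2)*sin(x + pi/4))/2 + C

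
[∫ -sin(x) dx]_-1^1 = 0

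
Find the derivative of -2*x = -2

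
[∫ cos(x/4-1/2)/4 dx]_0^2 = sin(1/2)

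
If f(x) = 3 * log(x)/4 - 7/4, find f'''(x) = 3/(2*x^3)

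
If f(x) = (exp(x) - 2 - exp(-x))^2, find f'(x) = (2*exp(4*x) - 4*exp(3*x) - 4*exp(x) - 2)*exp(-2*x)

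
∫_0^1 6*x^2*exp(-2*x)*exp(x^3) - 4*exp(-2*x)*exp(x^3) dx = -2 + 2*exp(-1)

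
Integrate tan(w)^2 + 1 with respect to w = tan(w) + C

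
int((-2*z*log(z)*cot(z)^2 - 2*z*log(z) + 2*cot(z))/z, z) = 2*log(z)*cot(z) + C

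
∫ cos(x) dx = sin(x) + C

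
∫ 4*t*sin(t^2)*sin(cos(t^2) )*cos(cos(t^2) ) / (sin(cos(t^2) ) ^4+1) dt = acot(sin(cos(t^2))^2) + C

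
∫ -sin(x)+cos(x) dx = sin(x) + cos(x) + C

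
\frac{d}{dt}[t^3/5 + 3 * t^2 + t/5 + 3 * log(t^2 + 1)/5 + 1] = (3*t^4 + 30*t^3 + 4*t^2 + 36*t + 1)/(5*t^2 + 5)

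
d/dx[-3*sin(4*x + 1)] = -12*cos(4*x + 1)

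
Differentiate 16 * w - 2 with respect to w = 16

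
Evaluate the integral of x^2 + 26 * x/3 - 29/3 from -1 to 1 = -56/3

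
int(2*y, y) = y^2 + C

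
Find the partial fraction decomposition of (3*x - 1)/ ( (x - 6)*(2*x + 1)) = 5/(13*(2*x + 1)) + 17/(13*(x - 6))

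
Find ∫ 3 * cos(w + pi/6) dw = 3*sin(w + pi/6) + C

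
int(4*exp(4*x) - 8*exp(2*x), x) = (exp(2*x) - 2)^2 + C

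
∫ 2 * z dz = z^2 + C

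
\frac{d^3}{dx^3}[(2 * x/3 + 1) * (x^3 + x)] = 16*x + 6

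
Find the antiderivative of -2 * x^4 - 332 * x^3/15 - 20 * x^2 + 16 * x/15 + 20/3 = -2*x^5/5 - 83*x^4/15 - 20*x^3/3 + 8*x^2/15 + 20*x/3 + C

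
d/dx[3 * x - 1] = 3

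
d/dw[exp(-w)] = -exp(-w)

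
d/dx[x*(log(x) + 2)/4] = log(x)/4 + 3/4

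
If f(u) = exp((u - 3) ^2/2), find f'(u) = u*exp(u^2/2 - 3*u + 9/2) - 3*exp(u^2/2 - 3*u + 9/2)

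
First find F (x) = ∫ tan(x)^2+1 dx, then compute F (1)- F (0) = tan(1)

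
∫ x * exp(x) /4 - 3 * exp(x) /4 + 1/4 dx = (x - 4)*(exp(x) + 1)/4 + C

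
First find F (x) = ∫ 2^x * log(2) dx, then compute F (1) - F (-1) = 3/2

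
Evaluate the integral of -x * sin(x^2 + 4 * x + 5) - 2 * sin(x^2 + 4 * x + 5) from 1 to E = cos(1 + (2 + E)^2)/2 - cos(10)/2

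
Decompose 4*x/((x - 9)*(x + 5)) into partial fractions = 10/(7*(x + 5)) + 18/(7*(x - 9))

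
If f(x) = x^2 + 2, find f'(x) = 2*x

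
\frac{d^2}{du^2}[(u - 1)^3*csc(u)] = (-u^3 + 2*u^3/sin(u)^2 + 3*u^2 - 6*u^2*cos(u)/sin(u) - 6*u^2/sin(u)^2 + 3*u + 12*u*cos(u)/sin(u) + 6*u/sin(u)^2 - 5 - 6*cos(u)/sin(u) - 2/sin(u)^2)/sin(u)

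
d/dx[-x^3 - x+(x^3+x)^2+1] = 6*x^5 + 8*x^3 - 3*x^2 + 2*x - 1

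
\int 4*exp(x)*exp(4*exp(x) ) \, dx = exp(4*exp(x)) + C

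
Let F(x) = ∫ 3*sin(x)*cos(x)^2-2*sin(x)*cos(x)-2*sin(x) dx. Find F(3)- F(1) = 3*cos(3)/2 - 5*cos(1)/4 - cos(2)/2 - cos(9)/4 + cos(6)/2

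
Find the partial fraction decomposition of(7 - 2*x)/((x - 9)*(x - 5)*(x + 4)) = 5/(39*(x + 4)) + 1/(12*(x - 5)) - 11/(52*(x - 9))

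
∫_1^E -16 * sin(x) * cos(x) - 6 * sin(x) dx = 6*cos(E) - 6*cos(1) - 8*cos(1)^2 + 8*cos(E)^2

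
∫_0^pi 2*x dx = pi^2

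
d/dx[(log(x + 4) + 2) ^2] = (2*log(x + 4) + 4)/(x + 4)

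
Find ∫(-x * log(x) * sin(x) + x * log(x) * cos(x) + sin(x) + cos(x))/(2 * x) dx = sqrt(2)*log(x)*sin(x + pi/4)/2 + C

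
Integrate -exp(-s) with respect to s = exp(-s) + C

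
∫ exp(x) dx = exp(x) + C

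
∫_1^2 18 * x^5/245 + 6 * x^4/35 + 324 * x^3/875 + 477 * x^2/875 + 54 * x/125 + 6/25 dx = 942/175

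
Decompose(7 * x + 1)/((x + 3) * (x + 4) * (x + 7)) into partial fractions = -4/(x + 7) + 9/(x + 4) - 5/(x + 3)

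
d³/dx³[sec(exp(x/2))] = (-exp(3*x/2)*sin(exp(x/2))/cos(exp(x/2)) + 6*exp(3*x/2)*sin(exp(x/2))/cos(exp(x/2))^3 + exp(x/2)*sin(exp(x/2))/cos(exp(x/2)) - 3*exp(x) + 6*exp(x)/cos(exp(x/2))^2)/(8*cos(exp(x/2)))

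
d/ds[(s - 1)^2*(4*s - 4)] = 12*s^2 - 24*s + 12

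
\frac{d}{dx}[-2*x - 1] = -2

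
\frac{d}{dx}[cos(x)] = -sin(x)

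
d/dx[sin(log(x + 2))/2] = cos(log(x + 2))/(2*x + 4)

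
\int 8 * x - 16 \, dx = 4*x^2 - 16*x + C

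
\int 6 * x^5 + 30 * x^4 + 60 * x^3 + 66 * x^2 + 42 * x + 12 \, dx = x^6 + 6*x^5 + 15*x^4 + 22*x^3 + 21*x^2 + 12*x + C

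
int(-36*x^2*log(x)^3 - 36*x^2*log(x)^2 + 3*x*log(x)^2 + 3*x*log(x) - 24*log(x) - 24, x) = 3*x*(-8*x^2*log(x)^2 + x*log(x) - 16)*log(x)/2 + C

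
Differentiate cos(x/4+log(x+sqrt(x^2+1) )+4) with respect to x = -(x^2 + x*sqrt(x^2 + 1) + 4*x + 4*sqrt(x^2 + 1) + 1)*sin(x/4 + log(x + sqrt(x^2 + 1)) + 4)/(4*x^2 + 4*x*sqrt(x^2 + 1) + 4)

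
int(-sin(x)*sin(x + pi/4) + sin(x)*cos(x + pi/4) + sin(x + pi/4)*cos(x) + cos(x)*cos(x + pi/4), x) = sqrt(2)*sin(x + pi/4)^2 + C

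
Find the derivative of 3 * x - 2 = 3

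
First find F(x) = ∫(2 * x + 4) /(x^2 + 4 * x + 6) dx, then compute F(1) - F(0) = -log(6) + log(11)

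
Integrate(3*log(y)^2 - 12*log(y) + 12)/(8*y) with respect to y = (log(y) - 2)^3/8 + C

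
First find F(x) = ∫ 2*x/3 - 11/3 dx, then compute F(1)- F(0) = -10/3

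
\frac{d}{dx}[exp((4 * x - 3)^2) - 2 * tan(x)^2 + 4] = 32*x*exp(16*x^2 - 24*x + 9) - 24*exp(16*x^2 - 24*x + 9) - 4*tan(x)^3 - 4*tan(x)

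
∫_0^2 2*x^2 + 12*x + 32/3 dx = 152/3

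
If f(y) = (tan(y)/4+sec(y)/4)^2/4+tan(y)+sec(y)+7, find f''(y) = (23*sin(y)/32 + 4*sin(2*y) - sin(3*y)/32 + 5*cos(y) + 3*cos(2*y)*tan(y)^2/16 - cos(2*y)/16 - cos(3*y) + 3*tan(y)^2/16 + 5/16)/(cos(2*y) + 1)^2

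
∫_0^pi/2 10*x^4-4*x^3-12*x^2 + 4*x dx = (-pi + pi^3/8)*(-pi/2 + pi^2/2)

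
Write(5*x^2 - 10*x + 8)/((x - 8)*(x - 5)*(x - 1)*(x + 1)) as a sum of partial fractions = -23/(108*(x + 1)) + 3/(56*(x - 1)) - 83/(72*(x - 5)) + 248/(189*(x - 8))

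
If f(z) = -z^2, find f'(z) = -2*z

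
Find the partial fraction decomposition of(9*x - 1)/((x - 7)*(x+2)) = 19/(9*(x + 2)) + 62/(9*(x - 7))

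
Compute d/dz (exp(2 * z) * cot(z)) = -(tan(z) - 1)^2*exp(2*z)/tan(z)^2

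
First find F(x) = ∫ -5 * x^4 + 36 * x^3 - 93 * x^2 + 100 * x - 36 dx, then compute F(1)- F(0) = -9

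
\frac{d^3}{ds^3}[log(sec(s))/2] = sin(s)/cos(s)^3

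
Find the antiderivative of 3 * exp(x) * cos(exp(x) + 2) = 3*sin(exp(x) + 2) + C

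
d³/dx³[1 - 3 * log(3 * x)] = -6/x^3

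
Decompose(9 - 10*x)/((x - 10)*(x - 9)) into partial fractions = 81/(x - 9) - 91/(x - 10)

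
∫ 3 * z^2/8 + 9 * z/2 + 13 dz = z^3/8 + 9*z^2/4 + 13*z + C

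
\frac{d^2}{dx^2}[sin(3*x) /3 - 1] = -3*sin(3*x)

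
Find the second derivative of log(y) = -1/y^2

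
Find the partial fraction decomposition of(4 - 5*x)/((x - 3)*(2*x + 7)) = -43/(13*(2*x + 7)) - 11/(13*(x - 3))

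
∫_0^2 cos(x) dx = sin(2)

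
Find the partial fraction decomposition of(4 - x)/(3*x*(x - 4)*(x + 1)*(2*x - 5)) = -4/(105*(2*x - 5)) - 1/(21*(x + 1)) + 1/(15*x)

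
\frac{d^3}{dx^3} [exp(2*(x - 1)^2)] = 64*x^3*exp(2*x^2 - 4*x + 2) - 192*x^2*exp(2*x^2 - 4*x + 2) + 240*x*exp(2*x^2 - 4*x + 2) - 112*exp(2*x^2 - 4*x + 2)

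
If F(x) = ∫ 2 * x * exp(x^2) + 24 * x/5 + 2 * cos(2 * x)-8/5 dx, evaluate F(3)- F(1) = -E - sin(2) + sin(6) + 16 + exp(9)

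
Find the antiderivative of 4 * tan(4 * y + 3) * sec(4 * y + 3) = sec(4*y + 3) + C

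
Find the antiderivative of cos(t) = sin(t) + C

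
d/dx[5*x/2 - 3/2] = 5/2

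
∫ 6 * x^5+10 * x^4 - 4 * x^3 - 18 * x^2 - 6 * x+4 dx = x^6 + 2*x^5 - x^4 - 6*x^3 - 3*x^2 + 4*x + C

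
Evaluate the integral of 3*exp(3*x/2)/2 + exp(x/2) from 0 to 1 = -3 + (2 + E)*exp(1/2)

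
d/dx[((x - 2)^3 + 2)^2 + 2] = 6*x^5 - 60*x^4 + 240*x^3 - 468*x^2 + 432*x - 144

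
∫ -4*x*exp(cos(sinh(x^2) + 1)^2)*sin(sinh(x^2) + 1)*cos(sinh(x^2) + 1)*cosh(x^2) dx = exp(cos(sinh(x^2) + 1)^2) + C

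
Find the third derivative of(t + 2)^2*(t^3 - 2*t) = 60*t^2 + 96*t + 12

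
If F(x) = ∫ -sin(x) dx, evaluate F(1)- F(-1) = 0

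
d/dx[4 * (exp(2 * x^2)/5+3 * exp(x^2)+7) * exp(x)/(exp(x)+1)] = (120*x*exp(x^2 + x) + 120*x*exp(x^2 + 2*x) + 16*x*exp(2*x^2 + x) + 16*x*exp(2*x^2 + 2*x) + 140*exp(x) + 60*exp(x^2 + x) + 4*exp(2*x^2 + x))/(5*exp(2*x) + 10*exp(x) + 5)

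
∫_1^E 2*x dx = -1 + exp(2)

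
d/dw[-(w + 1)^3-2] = -3*w^2 - 6*w - 3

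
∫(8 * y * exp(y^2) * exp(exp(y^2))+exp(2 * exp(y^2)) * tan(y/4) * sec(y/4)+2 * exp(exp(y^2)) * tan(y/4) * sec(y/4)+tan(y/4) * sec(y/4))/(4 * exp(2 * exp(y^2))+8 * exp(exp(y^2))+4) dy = ((exp(exp(y^2)) + 1)*sec(y/4) + exp(exp(y^2)))/(exp(exp(y^2)) + 1) + C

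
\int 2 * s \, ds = s^2 + C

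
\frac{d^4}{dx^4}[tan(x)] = 24*tan(x)^5 + 40*tan(x)^3 + 16*tan(x)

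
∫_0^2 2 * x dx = 4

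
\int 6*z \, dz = 3*z^2 + C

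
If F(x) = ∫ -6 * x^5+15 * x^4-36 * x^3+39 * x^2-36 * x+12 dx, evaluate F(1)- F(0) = 0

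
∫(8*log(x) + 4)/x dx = (2*log(x) + 1)^2 + C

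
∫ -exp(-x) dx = exp(-x) + C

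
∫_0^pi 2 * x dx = pi^2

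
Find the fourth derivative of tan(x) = 24*tan(x)^5 + 40*tan(x)^3 + 16*tan(x)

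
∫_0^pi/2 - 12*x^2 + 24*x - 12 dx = -4 - 4*(-1 + pi/2)^3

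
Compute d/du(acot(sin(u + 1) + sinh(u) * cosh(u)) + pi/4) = -(cos(u + 1) + cosh(2*u))/(sin(u + 1)^2 + sin(u + 1)*sinh(2*u) + cosh(4*u)/8 + 7/8)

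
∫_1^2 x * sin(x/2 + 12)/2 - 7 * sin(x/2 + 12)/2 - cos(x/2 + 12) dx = -6*cos(25/2) + 5*cos(13)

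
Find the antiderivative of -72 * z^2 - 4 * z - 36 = -24*z^3 - 2*z^2 - 36*z + C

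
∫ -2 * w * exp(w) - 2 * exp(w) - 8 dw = 2*w*(-exp(w) - 4) + C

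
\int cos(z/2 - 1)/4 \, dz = sin(z/2 - 1)/2 + C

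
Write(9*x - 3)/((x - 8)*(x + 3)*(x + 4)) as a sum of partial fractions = -13/(4*(x + 4)) + 30/(11*(x + 3)) + 23/(44*(x - 8))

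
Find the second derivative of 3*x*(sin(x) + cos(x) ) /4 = 3*sqrt(2)*(-x*sin(x + pi/4) + 2*cos(x + pi/4))/4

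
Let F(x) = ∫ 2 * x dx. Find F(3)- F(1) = 8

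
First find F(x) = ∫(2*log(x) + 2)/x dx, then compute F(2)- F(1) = -1 + (log(2) + 1)^2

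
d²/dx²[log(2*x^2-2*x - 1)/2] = (-4*x^2 + 4*x - 4)/(4*x^4 - 8*x^3 + 4*x + 1)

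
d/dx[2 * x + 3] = 2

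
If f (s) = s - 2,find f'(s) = 1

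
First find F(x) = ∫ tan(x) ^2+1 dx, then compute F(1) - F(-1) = 2*tan(1)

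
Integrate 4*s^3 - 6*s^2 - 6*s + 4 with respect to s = s^4 - 2*s^3 - 3*s^2 + 4*s + C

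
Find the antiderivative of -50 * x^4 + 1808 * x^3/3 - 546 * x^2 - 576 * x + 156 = -10*x^5 + 452*x^4/3 - 182*x^3 - 288*x^2 + 156*x + C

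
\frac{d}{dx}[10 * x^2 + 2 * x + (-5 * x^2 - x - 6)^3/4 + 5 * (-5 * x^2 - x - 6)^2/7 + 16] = -375*x^5/2 - 375*x^4/4 - 2755*x^3/7 - 3201*x^2/28 - 1203*x/7 - 115/7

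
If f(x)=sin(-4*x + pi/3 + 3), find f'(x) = -4*cos(-4*x + pi/3 + 3)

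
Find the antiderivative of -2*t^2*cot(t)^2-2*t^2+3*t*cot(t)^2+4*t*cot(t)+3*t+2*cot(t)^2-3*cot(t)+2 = (2*t^2 - 3*t - 2)*cot(t) + C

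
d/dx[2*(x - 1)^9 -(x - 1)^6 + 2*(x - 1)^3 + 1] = 18*x^8 - 144*x^7 + 504*x^6 - 1014*x^5 + 1290*x^4 - 1068*x^3 + 570*x^2 - 186*x + 30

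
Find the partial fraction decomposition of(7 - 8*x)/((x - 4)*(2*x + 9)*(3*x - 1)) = -39/(319*(3*x - 1)) + 172/(493*(2*x + 9)) - 25/(187*(x - 4))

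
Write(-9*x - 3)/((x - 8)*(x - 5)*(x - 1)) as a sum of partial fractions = -3/(7*(x - 1)) + 4/(x - 5) - 25/(7*(x - 8))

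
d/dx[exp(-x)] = -exp(-x)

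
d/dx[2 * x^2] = 4*x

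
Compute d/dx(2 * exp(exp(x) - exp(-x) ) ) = (2*exp(exp(x) - exp(-x)) + 2*exp(2*x + exp(x) - exp(-x)))*exp(-x)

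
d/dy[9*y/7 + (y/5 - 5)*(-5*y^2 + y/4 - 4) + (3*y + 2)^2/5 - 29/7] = -3*y^2 + 537*y/10 + 229/140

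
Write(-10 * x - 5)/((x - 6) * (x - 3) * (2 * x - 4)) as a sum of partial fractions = -25/(8*(x - 2)) + 35/(6*(x - 3)) - 65/(24*(x - 6))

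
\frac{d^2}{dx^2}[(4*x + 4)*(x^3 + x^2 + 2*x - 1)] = 48*x^2 + 48*x + 24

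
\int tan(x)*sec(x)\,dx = sec(x) + C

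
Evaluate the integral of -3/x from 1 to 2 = -3*log(2)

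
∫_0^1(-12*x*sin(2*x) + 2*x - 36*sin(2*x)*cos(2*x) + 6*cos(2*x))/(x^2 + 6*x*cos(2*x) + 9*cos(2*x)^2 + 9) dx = -log(2) + log((cos(2) + 1/3)^2 + 1)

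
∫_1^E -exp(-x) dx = -exp(-1) + exp(-E)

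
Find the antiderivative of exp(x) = exp(x) + C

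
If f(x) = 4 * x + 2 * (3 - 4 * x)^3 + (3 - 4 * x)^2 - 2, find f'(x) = -384*x^2 + 608*x - 236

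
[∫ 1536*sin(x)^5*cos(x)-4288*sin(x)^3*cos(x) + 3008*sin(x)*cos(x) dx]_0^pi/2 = 688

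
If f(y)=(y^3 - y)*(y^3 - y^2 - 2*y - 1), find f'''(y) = 120*y^3 - 60*y^2 - 72*y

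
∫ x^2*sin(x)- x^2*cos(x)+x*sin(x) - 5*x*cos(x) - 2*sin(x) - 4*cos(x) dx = -sqrt(2)*(x^2 + 3*x + 1)*sin(x + pi/4) + C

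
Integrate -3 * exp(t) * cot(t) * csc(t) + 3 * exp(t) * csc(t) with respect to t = 3*exp(t)*csc(t) + C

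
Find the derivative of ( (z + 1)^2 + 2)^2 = 4*z^3 + 12*z^2 + 20*z + 12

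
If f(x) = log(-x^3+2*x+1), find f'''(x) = (6*x^6 + 12*x^4 + 42*x^3 + 24*x^2 - 12*x - 10)/(x^9 - 6*x^7 - 3*x^6 + 12*x^5 + 12*x^4 - 5*x^3 - 12*x^2 - 6*x - 1)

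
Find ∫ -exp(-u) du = exp(-u) + C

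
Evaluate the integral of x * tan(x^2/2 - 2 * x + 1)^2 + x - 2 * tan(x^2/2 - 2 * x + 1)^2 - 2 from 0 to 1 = -tan(1) - tan(1/2)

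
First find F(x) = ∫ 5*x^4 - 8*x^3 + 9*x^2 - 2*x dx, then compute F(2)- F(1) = 19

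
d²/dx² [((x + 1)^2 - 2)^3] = 30*x^4 + 120*x^3 + 108*x^2 - 24*x - 18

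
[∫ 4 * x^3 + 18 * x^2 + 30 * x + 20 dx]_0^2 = 164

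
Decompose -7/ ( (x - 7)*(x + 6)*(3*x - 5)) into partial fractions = 63/(368*(3*x - 5)) - 7/(299*(x + 6)) - 7/(208*(x - 7))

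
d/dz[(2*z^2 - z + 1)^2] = 16*z^3 - 12*z^2 + 10*z - 2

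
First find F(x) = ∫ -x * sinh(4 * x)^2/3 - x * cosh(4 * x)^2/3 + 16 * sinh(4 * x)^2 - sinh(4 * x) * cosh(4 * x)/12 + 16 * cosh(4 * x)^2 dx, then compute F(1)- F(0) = 47*sinh(4)*cosh(4)/12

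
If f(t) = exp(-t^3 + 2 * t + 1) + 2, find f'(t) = -3*t^2*exp(-t^3 + 2*t + 1) + 2*exp(-t^3 + 2*t + 1)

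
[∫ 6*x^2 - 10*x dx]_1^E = -15 + (3 + 2*E)*((-2 + E)^2 + 2)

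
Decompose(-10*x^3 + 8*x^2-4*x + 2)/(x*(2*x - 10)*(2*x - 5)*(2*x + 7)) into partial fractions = -2171/(2856*(2*x + 7)) + 457/(600*(2*x - 5)) - 534/(425*(x - 5)) + 1/(175*x)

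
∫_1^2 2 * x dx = 3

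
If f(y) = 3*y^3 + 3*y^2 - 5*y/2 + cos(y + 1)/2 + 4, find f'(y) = 9*y^2 + 6*y - sin(y + 1)/2 - 5/2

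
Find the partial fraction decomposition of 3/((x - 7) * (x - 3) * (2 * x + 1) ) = 4/(35*(2*x + 1)) - 3/(28*(x - 3)) + 1/(20*(x - 7))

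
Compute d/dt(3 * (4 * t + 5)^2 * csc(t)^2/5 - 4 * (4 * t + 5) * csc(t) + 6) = 2*(-48*t^2*cos(t)/(5*sin(t)^2) + 8*t*cos(t)/sin(t) + 48*t/(5*sin(t)) - 24*t*cos(t)/sin(t)^2 - 8 + 10*cos(t)/sin(t) + 12/sin(t) - 15*cos(t)/sin(t)^2)/sin(t)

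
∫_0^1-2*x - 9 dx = -10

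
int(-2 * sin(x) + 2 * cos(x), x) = 2*sqrt(2)*sin(x + pi/4) + C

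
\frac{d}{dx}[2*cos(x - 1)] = -2*sin(x - 1)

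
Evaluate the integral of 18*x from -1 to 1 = 0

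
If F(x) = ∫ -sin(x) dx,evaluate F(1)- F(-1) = 0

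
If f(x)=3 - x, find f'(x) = -1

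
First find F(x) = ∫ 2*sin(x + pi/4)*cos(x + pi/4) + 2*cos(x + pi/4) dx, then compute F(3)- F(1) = -(sin(pi/4 + 1) + 1)^2 + (sin(pi/4 + 3) + 1)^2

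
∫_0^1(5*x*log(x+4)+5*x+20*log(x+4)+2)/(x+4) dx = -4*log(2) + 7*log(5)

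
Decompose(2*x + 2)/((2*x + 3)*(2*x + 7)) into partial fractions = 5/(4*(2*x + 7)) - 1/(4*(2*x + 3))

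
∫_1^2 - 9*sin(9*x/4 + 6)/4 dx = cos(21/2) - cos(33/4)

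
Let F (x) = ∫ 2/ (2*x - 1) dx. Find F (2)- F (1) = -log(2) + log(6)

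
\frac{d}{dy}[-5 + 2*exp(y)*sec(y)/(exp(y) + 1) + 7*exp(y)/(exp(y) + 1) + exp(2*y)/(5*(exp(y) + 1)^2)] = (10*exp(2*y)*sin(y)/cos(y)^2 + 20*exp(y)*sin(y)/cos(y)^2 + 37*exp(y) + 10*exp(y)/cos(y) + 10*sqrt(2)*sin(y + pi/4)/cos(y)^2 + 35)*exp(y)/(5*exp(3*y) + 15*exp(2*y) + 15*exp(y) + 5)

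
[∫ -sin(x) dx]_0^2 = -1 + cos(2)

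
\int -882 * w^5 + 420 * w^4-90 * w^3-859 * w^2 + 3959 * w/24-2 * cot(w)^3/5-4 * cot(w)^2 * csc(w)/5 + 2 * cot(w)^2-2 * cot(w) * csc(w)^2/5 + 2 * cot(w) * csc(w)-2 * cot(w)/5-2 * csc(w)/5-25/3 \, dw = 14*w^3/3 - 4*w^2/3 + w/6 + (cot(w) + csc(w))^2/5 - 3*(28*w^3 - 8*w^2 + w + 28)^2/16 - 2*cot(w) - 2*csc(w) + C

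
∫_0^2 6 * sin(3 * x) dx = 2 - 2*cos(6)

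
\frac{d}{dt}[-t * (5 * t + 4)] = -10*t - 4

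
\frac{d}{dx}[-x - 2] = -1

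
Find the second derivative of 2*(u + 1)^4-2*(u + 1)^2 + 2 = 24*u^2 + 48*u + 20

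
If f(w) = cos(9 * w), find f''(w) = -81*cos(9*w)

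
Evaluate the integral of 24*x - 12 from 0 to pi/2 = -6*pi + 3*pi^2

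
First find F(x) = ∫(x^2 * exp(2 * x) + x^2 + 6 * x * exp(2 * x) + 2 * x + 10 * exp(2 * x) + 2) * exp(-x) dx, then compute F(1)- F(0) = -11*exp(-1) + 11*E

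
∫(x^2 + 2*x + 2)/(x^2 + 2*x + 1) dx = x*(x + 2)/(x + 1) + C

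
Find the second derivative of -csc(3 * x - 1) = -18*cot(3*x - 1)^2*csc(3*x - 1) - 9*csc(3*x - 1)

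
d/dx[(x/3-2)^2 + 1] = 2*x/9 - 4/3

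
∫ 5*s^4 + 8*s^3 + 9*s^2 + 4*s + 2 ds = s^5 + 2*s^4 + 3*s^3 + 2*s^2 + 2*s + C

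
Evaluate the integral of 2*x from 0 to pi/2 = pi^2/4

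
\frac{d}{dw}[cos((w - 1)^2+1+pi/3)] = 2*(1 - w)*sin(w^2 - 2*w + pi/3 + 2)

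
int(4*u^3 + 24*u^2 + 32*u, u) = u^4 + 8*u^3 + 16*u^2 + C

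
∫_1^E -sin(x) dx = cos(E) - cos(1)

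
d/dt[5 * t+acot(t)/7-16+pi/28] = (35*t^2 + 34)/(7*t^2 + 7)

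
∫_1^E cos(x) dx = -sin(1) + sin(E)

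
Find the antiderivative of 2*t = t^2 + C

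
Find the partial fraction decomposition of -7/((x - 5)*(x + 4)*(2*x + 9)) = -28/(19*(2*x + 9)) + 7/(9*(x + 4)) - 7/(171*(x - 5))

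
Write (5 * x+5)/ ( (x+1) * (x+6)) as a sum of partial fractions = 5/(x + 6)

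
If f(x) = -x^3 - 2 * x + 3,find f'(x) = -3*x^2 - 2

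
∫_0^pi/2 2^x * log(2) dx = -1 + 2^(pi/2)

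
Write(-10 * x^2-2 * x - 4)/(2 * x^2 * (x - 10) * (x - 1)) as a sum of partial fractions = 8/(9*(x - 1)) - 128/(225*(x - 10)) - 8/(25*x) - 1/(5*x^2)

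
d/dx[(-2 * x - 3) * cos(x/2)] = x*sin(x/2) + 3*sin(x/2)/2 - 2*cos(x/2)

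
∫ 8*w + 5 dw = 4*w^2 + 5*w + C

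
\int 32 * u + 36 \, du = 16*u^2 + 36*u + C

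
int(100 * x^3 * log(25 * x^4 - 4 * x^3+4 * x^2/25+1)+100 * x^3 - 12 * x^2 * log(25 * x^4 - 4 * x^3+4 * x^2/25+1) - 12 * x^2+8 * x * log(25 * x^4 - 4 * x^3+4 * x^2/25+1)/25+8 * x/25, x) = (x^2*(25*x - 2)^2 + 25)*log(x^2*(25*x - 2)^2/25 + 1)/25 + C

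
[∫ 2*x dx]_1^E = -1 + exp(2)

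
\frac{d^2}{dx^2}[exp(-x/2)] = exp(-x/2)/4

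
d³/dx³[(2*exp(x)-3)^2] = 32*exp(2*x) - 12*exp(x)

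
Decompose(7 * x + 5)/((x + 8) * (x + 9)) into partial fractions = 58/(x + 9) - 51/(x + 8)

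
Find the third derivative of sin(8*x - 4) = -512*cos(8*x - 4)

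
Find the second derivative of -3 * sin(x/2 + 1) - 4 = 3*sin(x/2 + 1)/4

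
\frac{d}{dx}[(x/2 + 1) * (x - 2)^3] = 2*x^3 - 6*x^2 + 8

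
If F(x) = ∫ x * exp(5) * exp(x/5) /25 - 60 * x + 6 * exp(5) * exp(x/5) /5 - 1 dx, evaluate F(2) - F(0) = -5*exp(5) - 122 + 27*exp(27/5)/5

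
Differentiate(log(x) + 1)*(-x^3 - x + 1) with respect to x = (-3*x^3*log(x) - 4*x^3 - x*log(x) - 2*x + 1)/x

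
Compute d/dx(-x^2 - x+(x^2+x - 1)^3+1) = 6*x^5 + 15*x^4 - 15*x^2 - 2*x + 2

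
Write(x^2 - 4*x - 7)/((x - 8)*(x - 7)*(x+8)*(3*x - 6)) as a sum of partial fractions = -89/(7200*(x + 8)) - 11/(900*(x - 2)) - 14/(225*(x - 7)) + 25/(288*(x - 8))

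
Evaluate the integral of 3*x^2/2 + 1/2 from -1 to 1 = 2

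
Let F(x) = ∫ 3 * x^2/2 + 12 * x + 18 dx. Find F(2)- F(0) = 64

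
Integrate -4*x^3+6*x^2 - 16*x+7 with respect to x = -x^4 + 2*x^3 - 8*x^2 + 7*x + C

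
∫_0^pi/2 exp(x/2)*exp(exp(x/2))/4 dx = -E/2 + exp(exp(pi/4))/2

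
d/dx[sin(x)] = cos(x)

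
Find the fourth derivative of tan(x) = 24*tan(x)^5 + 40*tan(x)^3 + 16*tan(x)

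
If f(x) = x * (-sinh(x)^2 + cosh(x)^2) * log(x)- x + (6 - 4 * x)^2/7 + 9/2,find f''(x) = (32*x + 7)/(7*x)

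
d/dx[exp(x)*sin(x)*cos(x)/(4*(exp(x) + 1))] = (exp(x)*cos(2*x) + sin(2*x)/2 + cos(2*x))*exp(x)/(4*exp(2*x) + 8*exp(x) + 4)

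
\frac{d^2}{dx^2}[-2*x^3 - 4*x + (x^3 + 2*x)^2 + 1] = 30*x^4 + 48*x^2 - 12*x + 8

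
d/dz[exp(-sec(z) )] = -exp(-sec(z))*tan(z)*sec(z)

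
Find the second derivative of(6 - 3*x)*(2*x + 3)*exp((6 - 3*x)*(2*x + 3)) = (-864*x^4 + 864*x^3 + 2682*x^2 - 1449*x - 48)*exp(-6*x^2 + 3*x + 18)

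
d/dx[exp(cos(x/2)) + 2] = -exp(cos(x/2))*sin(x/2)/2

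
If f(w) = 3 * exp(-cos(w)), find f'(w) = 3*exp(-cos(w))*sin(w)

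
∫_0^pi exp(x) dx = -1 + exp(pi)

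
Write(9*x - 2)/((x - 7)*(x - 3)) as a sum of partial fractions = -25/(4*(x - 3)) + 61/(4*(x - 7))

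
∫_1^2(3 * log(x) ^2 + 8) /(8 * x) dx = log(2)^3/8 + log(2)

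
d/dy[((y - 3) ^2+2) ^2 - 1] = 4*y^3 - 36*y^2 + 116*y - 132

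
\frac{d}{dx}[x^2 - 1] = 2*x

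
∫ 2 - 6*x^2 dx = -2*x^3 + 2*x + C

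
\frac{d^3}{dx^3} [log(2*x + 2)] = 2/(x^3 + 3*x^2 + 3*x + 1)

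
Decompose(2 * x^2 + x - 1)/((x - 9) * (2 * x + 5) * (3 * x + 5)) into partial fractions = -13/(80*(3*x + 5)) + 36/(115*(2*x + 5)) + 85/(368*(x - 9))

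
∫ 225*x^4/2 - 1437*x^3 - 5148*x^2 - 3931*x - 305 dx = 45*x^5/2 - 1437*x^4/4 - 1716*x^3 - 3931*x^2/2 - 305*x + C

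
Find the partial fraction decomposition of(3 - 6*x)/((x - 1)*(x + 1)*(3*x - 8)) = -117/(55*(3*x - 8)) + 9/(22*(x + 1)) + 3/(10*(x - 1))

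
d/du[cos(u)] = -sin(u)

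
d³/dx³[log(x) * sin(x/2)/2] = (-x^3*log(x)*cos(x/2) - 6*x^2*sin(x/2) - 12*x*cos(x/2) + 16*sin(x/2))/(16*x^3)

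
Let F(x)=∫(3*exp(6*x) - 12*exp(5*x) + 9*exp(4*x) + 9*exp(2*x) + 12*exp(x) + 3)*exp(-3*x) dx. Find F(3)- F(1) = -(-2 - exp(-1) + E)^3 + (-2 - exp(-3) + exp(3))^3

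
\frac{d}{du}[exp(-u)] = -exp(-u)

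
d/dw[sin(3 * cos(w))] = -3*sin(w)*cos(3*cos(w))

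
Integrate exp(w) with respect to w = exp(w) + C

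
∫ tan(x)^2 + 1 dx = tan(x) + C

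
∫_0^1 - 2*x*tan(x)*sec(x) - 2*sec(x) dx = -2*sec(1)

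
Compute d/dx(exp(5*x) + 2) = 5*exp(5*x)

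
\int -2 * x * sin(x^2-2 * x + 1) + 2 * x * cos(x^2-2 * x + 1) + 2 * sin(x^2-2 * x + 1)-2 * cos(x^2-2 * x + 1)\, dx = sin((x - 1)^2) + cos((x - 1)^2) + C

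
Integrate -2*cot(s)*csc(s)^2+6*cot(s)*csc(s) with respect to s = (csc(s) - 3)^2 + C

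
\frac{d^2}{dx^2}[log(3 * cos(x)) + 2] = -1/cos(x)^2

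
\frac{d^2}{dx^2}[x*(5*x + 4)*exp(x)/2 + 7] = 5*x^2*exp(x)/2 + 12*x*exp(x) + 9*exp(x)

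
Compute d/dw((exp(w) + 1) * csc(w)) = -exp(w)*cot(w)*csc(w) + exp(w)*csc(w) - cot(w)*csc(w)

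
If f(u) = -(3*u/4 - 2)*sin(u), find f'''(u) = 3*u*cos(u)/4 + 9*sin(u)/4 - 2*cos(u)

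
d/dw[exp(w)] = exp(w)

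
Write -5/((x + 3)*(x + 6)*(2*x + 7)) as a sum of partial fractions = 4/(2*x + 7) - 1/(3*(x + 6)) - 5/(3*(x + 3))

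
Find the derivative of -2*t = -2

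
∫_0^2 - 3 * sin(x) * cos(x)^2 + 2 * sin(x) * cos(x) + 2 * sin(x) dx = -cos(2)^2 + cos(2)^3 - 2*cos(2) + 2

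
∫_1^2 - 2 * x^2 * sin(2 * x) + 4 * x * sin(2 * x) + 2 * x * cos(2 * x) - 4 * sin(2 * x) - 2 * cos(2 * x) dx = 2*cos(4) - cos(2)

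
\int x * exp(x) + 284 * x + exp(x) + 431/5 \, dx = x*(710*x + 5*exp(x) + 431)/5 + C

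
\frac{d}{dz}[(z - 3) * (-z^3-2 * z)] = -4*z^3 + 9*z^2 - 4*z + 6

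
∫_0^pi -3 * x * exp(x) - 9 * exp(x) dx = 3*(-pi - 2)*exp(pi) + 6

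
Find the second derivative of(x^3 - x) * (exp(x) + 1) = x^3*exp(x) + 6*x^2*exp(x) + 5*x*exp(x) + 6*x - 2*exp(x)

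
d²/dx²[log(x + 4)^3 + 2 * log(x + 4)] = (-3*log(x + 4)^2 + 6*log(x + 4) - 2)/(x^2 + 8*x + 16)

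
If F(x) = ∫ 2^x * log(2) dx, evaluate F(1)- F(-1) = 3/2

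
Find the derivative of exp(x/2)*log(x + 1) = (x*exp(x/2)*log(x + 1) + exp(x/2)*log(x + 1) + 2*exp(x/2))/(2*x + 2)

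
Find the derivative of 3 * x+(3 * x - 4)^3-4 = 81*x^2 - 216*x + 147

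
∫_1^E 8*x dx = -4 + 4*exp(2)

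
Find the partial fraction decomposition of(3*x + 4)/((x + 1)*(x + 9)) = 23/(8*(x + 9)) + 1/(8*(x + 1))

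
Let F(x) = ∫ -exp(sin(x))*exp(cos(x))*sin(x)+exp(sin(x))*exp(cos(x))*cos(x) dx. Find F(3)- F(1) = -exp(cos(1) + sin(1)) + exp(cos(3) + sin(3))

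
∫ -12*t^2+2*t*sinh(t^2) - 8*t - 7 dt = -4*t^3 - 4*t^2 - 7*t + cosh(t^2) + C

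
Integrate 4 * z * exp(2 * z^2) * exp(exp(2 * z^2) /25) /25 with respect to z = exp(exp(2*z^2)/25) + C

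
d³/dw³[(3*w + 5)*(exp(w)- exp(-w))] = (3*w*exp(2*w) + 3*w + 14*exp(2*w) - 4)*exp(-w)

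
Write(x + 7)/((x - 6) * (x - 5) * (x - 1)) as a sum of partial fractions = 2/(5*(x - 1)) - 3/(x - 5) + 13/(5*(x - 6))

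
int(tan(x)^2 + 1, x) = tan(x) + C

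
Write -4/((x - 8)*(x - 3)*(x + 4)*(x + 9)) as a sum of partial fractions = 1/(255*(x + 9)) - 1/(105*(x + 4)) + 1/(105*(x - 3)) - 1/(255*(x - 8))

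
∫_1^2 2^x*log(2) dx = 2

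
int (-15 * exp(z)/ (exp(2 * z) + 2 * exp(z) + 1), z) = 15*(-2*exp(z) - 1)/(exp(z) + 1) + C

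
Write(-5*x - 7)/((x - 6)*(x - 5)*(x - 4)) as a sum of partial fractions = -27/(2*(x - 4)) + 32/(x - 5) - 37/(2*(x - 6))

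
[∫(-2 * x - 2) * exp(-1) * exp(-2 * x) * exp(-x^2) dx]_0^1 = -exp(-1) + exp(-4)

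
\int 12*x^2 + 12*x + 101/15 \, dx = 4*x^3 + 6*x^2 + 101*x/15 + C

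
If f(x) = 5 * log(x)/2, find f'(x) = 5/(2*x)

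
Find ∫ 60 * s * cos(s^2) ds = 30*sin(s^2) + C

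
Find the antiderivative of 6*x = 3*x^2 + C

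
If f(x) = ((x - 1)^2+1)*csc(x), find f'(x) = (-x^2*cos(x)/sin(x) + 2*x + 2*x*cos(x)/sin(x) - 2 - 2*cos(x)/sin(x))/sin(x)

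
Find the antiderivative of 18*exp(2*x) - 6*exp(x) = (3*exp(x) - 1)^2 + C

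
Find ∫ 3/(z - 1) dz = log(3*(z - 1)^3) + C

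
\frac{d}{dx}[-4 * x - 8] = -4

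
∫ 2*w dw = w^2 + C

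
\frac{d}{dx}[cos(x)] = -sin(x)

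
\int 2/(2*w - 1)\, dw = log(4*w - 2) + C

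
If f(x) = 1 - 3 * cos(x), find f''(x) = 3*cos(x)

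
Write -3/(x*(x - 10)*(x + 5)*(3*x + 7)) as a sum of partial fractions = -81/(2072*(3*x + 7)) + 1/(200*(x + 5)) - 1/(1850*(x - 10)) + 3/(350*x)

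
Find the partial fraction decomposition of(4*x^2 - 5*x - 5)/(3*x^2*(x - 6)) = 109/(108*(x - 6)) + 35/(108*x) + 5/(18*x^2)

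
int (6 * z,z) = 3*z^2 + C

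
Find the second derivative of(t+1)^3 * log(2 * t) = (6*t^3*log(t) + 6*t^3*log(2) + 5*t^3 + 6*t^2*log(t) + 6*t^2*log(2) + 9*t^2 + 3*t - 1)/t^2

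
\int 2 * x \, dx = x^2 + C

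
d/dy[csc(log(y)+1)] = -cot(log(y) + 1)*csc(log(y) + 1)/y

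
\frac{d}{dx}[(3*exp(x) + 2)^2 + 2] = 18*exp(2*x) + 12*exp(x)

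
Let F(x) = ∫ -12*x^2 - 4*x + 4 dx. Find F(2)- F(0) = -32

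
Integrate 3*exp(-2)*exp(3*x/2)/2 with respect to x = exp(3*x/2 - 2) + C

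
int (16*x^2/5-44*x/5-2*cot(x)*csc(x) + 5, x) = 16*x^3/15 - 22*x^2/5 + 5*x + 2/sin(x) + C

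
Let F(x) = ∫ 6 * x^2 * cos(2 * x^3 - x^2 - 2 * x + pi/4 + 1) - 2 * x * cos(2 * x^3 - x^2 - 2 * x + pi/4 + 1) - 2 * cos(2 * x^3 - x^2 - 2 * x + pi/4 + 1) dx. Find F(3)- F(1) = -sqrt(2)/2 + sin(pi/4 + 40)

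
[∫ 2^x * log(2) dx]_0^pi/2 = -1 + 2^(pi/2)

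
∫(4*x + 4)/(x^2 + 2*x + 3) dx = 2*log((x + 1)^2 + 2) + C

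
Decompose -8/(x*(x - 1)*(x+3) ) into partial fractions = -2/(3*(x + 3)) - 2/(x - 1) + 8/(3*x)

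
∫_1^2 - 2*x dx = -3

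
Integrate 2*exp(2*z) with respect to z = exp(2*z) + C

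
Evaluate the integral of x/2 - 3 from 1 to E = -E - 5/4 + (-2 + E/2)^2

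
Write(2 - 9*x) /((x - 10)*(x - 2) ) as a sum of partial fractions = 2/(x - 2) - 11/(x - 10)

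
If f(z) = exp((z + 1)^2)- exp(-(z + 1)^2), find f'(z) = (2*z*exp(2*z^2 + 4*z + 2) + 2*z + 2*exp(2*z^2 + 4*z + 2) + 2)*exp(-z^2 - 2*z - 1)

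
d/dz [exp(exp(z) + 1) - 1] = exp(z + exp(z) + 1)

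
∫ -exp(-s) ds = exp(-s) + C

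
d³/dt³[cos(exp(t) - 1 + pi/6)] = exp(3*t)*sin(exp(t) - 1 + pi/6) - 3*exp(2*t)*cos(exp(t) - 1 + pi/6) - exp(t)*sin(exp(t) - 1 + pi/6)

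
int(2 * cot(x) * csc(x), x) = -2/sin(x) + C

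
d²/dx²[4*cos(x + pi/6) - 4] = -4*cos(x + pi/6)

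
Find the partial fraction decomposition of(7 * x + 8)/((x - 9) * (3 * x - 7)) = -73/(20*(3*x - 7)) + 71/(20*(x - 9))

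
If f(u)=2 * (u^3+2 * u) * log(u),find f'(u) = 6*u^2*log(u) + 2*u^2 + 4*log(u) + 4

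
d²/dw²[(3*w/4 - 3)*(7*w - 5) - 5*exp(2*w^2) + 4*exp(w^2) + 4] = -80*w^2*exp(2*w^2) + 16*w^2*exp(w^2) - 20*exp(2*w^2) + 8*exp(w^2) + 21/2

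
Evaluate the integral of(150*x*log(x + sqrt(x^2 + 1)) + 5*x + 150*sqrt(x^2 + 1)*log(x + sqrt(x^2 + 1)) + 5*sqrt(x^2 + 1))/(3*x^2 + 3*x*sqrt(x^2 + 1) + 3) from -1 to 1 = -25*log(-1 + sqrt(2))^2 - 5*log(-1 + sqrt(2))/3 + 5*log(1 + sqrt(2))/3 + 25*log(1 + sqrt(2))^2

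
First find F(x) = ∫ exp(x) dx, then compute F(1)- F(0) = -1 + E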